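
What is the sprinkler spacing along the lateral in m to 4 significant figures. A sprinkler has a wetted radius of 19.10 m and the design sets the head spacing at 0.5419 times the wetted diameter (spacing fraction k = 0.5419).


Approach: apply the sprinkler spacing rule (spacing as a fraction of wetted diameter), S = k*(2*R).
S = 0.5419 * (2 * 19.10) = 20.70 m
Therefore the sprinkler spacing along the lateral = 20.70 m.


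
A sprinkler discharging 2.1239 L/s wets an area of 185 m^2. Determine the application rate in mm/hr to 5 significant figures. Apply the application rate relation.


Approach: apply the application rate relation, rate = (Q/A)*3600.
rate = (2.1239 / 185) * 3600 = 41.330 mm/hr
Therefore the application rate = 41.330 mm/hr.


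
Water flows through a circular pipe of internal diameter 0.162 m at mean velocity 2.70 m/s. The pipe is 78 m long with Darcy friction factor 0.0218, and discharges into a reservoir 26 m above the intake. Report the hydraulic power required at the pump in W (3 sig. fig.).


Approach: apply continuity + Darcy-Weisbach + hydraulic power, Q = A*v; hf = f*(L/D)*(v^2/(2g)); H = static + hf; P = rho*g*Q*H.
Step 1 — flow rate (continuity, Q = A*v):
  A = pi*(0.162/2)^2 = 0.020612 m^2
  Q = 0.020612 * 2.70 = 0.055652 m^3/s
Step 2 — friction head loss (Darcy-Weisbach):
  hf = 0.0218 * (78/0.162) * (2.70^2 / (2*9.81))
  hf = 3.9000 m
Step 3 — total head: H = 26 + 3.9000 = 29.900 m
Step 4 — hydraulic power (P = rho*g*Q*H):
  P = 1000 * 9.81 * 0.055652 * 29.900 = 16300 W
Therefore the hydraulic power required at the pump = 16300 W.


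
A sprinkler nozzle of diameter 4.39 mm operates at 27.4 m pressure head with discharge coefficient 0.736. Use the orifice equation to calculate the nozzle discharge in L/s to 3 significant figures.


Approach: apply the orifice equation, Q = Cd*A*sqrt(2*g*h), A = pi*(d/2)^2.
A = pi*(4.39e-3/2)^2 = 1.5136e-05 m^2
Q = 0.736 * 1.5136e-05 * sqrt(2*9.81*27.4) * 1000 = 0.258 L/s
Therefore the nozzle discharge = 0.258 L/s.


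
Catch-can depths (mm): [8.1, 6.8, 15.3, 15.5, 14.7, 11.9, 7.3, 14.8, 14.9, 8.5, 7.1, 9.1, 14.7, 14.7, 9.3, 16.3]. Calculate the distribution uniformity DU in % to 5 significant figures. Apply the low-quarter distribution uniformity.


Approach: apply the low-quarter distribution uniformity, DU = (mean of lowest quarter of readings / overall mean)*100.
sorted lowest 4 of 16: [6.8, 7.1, 7.3, 8.1] -> mean = 7.325000 mm
overall mean = 11.81250 mm
DU = (7.325000/11.81250)*100 = 62.011 %
Therefore the distribution uniformity DU = 62.011 %.


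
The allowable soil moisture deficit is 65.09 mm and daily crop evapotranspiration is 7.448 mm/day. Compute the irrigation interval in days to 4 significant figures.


Approach: apply the irrigation interval relation, interval = SMD / ETc.
interval = 65.09 / 7.448 = 8.739 days
Therefore the irrigation interval = 8.739 days.


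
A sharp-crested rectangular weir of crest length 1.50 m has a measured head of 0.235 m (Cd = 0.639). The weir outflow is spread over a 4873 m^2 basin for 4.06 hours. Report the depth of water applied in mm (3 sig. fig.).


Approach: apply the rectangular weir equation with a volume-to-depth conversion, Q = (2/3)*Cd*L*sqrt(2g)*H^1.5; d = Q*t/A * 1000.
Step 1 — weir discharge:
  Q = (2/3)*0.639*1.50*sqrt(2*9.81)*0.235^1.5 = 0.32244 m^3/s
Step 2 — volume: V = 0.32244 * 4.06*3600 = 4712.8 m^3
Step 3 — depth: d = V/A * 1000 = 4712.8/4873 * 1000 = 967 mm
Therefore the depth of water applied = 967 mm.


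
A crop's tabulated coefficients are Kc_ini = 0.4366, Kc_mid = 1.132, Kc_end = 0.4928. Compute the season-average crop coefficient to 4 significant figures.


Approach: apply a simple seasonal average, Kc_avg = (Kc_ini + Kc_mid + Kc_end)/3.
Kc_avg = (0.4366 + 1.132 + 0.4928)/3 = 0.6871
Therefore the season-average crop coefficient = 0.6871.


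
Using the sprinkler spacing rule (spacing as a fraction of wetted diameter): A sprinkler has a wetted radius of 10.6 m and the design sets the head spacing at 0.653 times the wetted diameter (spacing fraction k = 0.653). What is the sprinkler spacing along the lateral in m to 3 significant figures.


Approach: apply the sprinkler spacing rule (spacing as a fraction of wetted diameter), S = k*(2*R).
S = 0.653 * (2 * 10.6) = 13.8 m
Therefore the sprinkler spacing along the lateral = 13.8 m.


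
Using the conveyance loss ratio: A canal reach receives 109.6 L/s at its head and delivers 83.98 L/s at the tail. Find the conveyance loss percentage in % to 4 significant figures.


Approach: apply the conveyance loss ratio, loss% = ((Q_head - Q_tail)/Q_head)*100.
loss = ((109.6 - 83.98)/109.6)*100 = 23.38 %
Therefore the conveyance loss percentage = 23.38 %.


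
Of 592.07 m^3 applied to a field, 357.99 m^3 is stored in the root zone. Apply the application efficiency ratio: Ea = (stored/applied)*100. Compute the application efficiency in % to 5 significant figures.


Ea = (357.99/592.07)*100 = 60.464 %
Therefore the application efficiency = 60.464 %.


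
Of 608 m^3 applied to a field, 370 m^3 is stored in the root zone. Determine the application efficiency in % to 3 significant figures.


Approach: apply the application efficiency ratio, Ea = (stored/applied)*100.
Ea = (370/608)*100 = 60.9 %
Therefore the application efficiency = 60.9 %.


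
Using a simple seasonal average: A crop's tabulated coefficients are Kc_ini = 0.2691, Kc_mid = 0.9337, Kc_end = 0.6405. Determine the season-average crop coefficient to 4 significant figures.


Approach: apply a simple seasonal average, Kc_avg = (Kc_ini + Kc_mid + Kc_end)/3.
Kc_avg = (0.2691 + 0.9337 + 0.6405)/3 = 0.6144
Therefore the season-average crop coefficient = 0.6144.


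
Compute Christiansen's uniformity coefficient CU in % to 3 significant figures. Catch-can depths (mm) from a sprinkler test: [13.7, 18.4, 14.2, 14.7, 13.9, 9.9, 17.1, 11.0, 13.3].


Approach: apply Christiansen's uniformity coefficient, CU = (1 - mean_abs_deviation/mean)*100.
mean = 14.022 mm
mean |d_i - mean| = 1.8469 mm
CU = (1 - 1.8469/14.022)*100 = 86.8 %
Therefore Christiansen's uniformity coefficient CU = 86.8 %.


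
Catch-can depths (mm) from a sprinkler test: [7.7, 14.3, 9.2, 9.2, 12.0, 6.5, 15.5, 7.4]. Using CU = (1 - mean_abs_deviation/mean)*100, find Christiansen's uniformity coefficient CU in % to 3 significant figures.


mean = 10.225 mm
mean |d_i - mean| = 2.7812 mm
CU = (1 - 2.7812/10.225)*100 = 72.8 %
Therefore Christiansen's uniformity coefficient CU = 72.8 %.


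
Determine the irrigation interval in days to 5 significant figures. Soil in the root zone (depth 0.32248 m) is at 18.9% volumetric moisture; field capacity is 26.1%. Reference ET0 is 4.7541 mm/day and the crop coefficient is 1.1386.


Approach: apply soil-water budget scheduling, SMD = (FC-theta)/100*depth*1000; ETc = ET0*Kc; interval = SMD/ETc.
Step 1 — soil moisture deficit:
  SMD = (26.1 - 18.9)/100 * 0.32248 * 1000 = 23.21856 mm
Step 2 — daily crop ET (ETc = ET0*Kc):
  ETc = 4.7541 * 1.1386 = 5.413018 mm/day
Step 3 — irrigation interval (SMD/ETc):
  interval = 23.21856 / 5.413018 = 4.2894 days
Therefore the irrigation interval = 4.2894 days.


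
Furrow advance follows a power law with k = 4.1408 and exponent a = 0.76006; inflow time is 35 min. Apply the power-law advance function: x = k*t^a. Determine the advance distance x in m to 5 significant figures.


x = 4.1408 * 35^0.76006 = 61.755 m
Therefore the advance distance x = 61.755 m.


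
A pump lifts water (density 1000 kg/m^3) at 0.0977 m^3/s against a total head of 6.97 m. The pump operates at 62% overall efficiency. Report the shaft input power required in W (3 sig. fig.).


Approach: apply hydraulic power then efficiency conversion, P = rho*g*Q*H; P_in = P/eta.
Step 1 — hydraulic power (P = rho*g*Q*H):
  P = 1000 * 9.81 * 0.0977 * 6.97 = 6680.3 W
Step 2 — input power: P_in = P/eta = 6680.3 / 0.62 = 10800 W
Therefore the shaft input power required = 10800 W.


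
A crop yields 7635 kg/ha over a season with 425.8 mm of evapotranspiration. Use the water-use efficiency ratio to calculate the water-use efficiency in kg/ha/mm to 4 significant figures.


Approach: apply the water-use efficiency ratio, WUE = yield/ET.
WUE = 7635 / 425.8 = 17.93 kg/ha/mm
Therefore the water-use efficiency = 17.93 kg/ha/mm.


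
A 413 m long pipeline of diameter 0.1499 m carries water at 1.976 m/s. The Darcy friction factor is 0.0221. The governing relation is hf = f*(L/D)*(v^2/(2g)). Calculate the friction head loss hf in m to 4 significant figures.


hf = 0.0221 * (413/0.1499) * (1.976^2 / (2*9.81))
hf = 12.12 m
Therefore the friction head loss hf = 12.12 m.


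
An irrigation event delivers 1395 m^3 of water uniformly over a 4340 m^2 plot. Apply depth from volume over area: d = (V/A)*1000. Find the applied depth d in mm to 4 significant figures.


d = (1395 / 4340) * 1000 = 321.4 mm
Therefore the applied depth d = 321.4 mm.


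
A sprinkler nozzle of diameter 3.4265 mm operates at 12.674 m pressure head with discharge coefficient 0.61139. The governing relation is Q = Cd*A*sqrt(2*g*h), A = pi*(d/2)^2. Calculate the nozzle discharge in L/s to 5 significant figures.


A = pi*(3.4265e-3/2)^2 = 9.221283e-06 m^2
Q = 0.61139 * 9.221283e-06 * sqrt(2*9.81*12.674) * 1000 = 0.088903 L/s
Therefore the nozzle discharge = 0.088903 L/s.


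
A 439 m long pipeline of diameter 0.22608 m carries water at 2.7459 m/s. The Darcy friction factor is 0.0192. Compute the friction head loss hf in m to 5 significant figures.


Approach: apply the Darcy-Weisbach equation, hf = f*(L/D)*(v^2/(2g)).
hf = 0.0192 * (439/0.22608) * (2.7459^2 / (2*9.81))
hf = 14.328 m
Therefore the friction head loss hf = 14.328 m.


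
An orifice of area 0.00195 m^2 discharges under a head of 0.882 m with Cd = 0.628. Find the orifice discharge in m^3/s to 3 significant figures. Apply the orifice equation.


Approach: apply the orifice equation, Q = Cd*A*sqrt(2*g*h).
Q = 0.628 * 0.00195 * sqrt(2*9.81*0.882) = 0.00509 m^3/s
Therefore the orifice discharge = 0.00509 m^3/s.


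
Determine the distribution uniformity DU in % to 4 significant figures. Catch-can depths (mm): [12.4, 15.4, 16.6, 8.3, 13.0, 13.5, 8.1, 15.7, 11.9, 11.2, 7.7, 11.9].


Approach: apply the low-quarter distribution uniformity, DU = (mean of lowest quarter of readings / overall mean)*100.
sorted lowest 3 of 12: [7.7, 8.1, 8.3] -> mean = 8.03333 mm
overall mean = 12.1417 mm
DU = (8.03333/12.1417)*100 = 66.16 %
Therefore the distribution uniformity DU = 66.16 %.


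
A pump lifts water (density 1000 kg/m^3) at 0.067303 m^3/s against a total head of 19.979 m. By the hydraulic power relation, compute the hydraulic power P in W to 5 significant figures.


Approach: apply the hydraulic power relation, P = rho*g*Q*H.
P = 1000 * 9.81 * 0.067303 * 19.979 = 13191 W
Therefore the hydraulic power P = 13191 W.


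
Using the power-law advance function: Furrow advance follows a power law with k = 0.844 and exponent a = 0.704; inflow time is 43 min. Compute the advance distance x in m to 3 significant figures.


Approach: apply the power-law advance function, x = k*t^a.
x = 0.844 * 43^0.704 = 11.9 m
Therefore the advance distance x = 11.9 m.


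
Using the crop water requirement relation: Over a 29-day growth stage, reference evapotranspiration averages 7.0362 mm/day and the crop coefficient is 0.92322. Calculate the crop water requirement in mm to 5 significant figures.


Approach: apply the crop water requirement relation, CWR = ET0 * Kc * days.
CWR = 7.0362 * 0.92322 * 29 = 188.38 mm
Therefore the crop water requirement = 188.38 mm.


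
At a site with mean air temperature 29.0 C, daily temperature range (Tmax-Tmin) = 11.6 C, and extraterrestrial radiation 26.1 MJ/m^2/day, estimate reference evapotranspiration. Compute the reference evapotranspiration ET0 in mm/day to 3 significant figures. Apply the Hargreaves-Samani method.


Approach: apply the Hargreaves-Samani method, ET0 = 0.0023*(Tmean+17.8)*sqrt(Tmax-Tmin)*0.408*Ra.
ET0 = 0.0023*(29.0+17.8)*sqrt(11.6)*0.408*26.1 = 3.90 mm/day
Therefore the reference evapotranspiration ET0 = 3.90 mm/day.


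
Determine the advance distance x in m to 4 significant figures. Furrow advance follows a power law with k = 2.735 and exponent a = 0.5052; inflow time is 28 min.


Approach: apply the power-law advance function, x = k*t^a.
x = 2.735 * 28^0.5052 = 14.73 m
Therefore the advance distance x = 14.73 m.


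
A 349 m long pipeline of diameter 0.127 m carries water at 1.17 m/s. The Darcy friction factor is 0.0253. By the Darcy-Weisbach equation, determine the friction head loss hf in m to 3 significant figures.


Approach: apply the Darcy-Weisbach equation, hf = f*(L/D)*(v^2/(2g)).
hf = 0.0253 * (349/0.127) * (1.17^2 / (2*9.81))
hf = 4.85 m
Therefore the friction head loss hf = 4.85 m.


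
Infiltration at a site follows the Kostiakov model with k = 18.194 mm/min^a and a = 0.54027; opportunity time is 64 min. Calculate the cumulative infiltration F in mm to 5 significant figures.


Approach: apply the Kostiakov infiltration equation, F = k*t^a.
F = 18.194 * 64^0.54027 = 172.09 mm
Therefore the cumulative infiltration F = 172.09 mm.


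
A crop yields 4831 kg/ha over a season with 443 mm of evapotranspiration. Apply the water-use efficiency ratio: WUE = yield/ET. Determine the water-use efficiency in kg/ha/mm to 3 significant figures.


WUE = 4831 / 443 = 10.9 kg/ha/mm
Therefore the water-use efficiency = 10.9 kg/ha/mm.


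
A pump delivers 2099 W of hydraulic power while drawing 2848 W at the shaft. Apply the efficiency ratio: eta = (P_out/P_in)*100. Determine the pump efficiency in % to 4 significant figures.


eta = (2099 / 2848) * 100 = 73.70 %
Therefore the pump efficiency = 73.70 %.


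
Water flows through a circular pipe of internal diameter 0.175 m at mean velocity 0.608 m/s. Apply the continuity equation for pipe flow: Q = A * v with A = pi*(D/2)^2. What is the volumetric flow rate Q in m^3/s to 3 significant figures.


A = pi*(0.175/2)^2 = 0.024053 m^2
Q = 0.024053 * 0.608 = 0.0146 m^3/s
Therefore the volumetric flow rate Q = 0.0146 m^3/s.


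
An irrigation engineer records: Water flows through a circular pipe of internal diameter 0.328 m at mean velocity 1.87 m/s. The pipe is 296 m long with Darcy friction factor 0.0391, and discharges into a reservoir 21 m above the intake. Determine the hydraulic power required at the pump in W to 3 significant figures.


Approach: apply continuity + Darcy-Weisbach + hydraulic power, Q = A*v; hf = f*(L/D)*(v^2/(2g)); H = static + hf; P = rho*g*Q*H.
Step 1 — flow rate (continuity, Q = A*v):
  A = pi*(0.328/2)^2 = 0.084496 m^2
  Q = 0.084496 * 1.87 = 0.15801 m^3/s
Step 2 — friction head loss (Darcy-Weisbach):
  hf = 0.0391 * (296/0.328) * (1.87^2 / (2*9.81))
  hf = 6.2890 m
Step 3 — total head: H = 21 + 6.2890 = 27.289 m
Step 4 — hydraulic power (P = rho*g*Q*H):
  P = 1000 * 9.81 * 0.15801 * 27.289 = 42300 W
Therefore the hydraulic power required at the pump = 42300 W.


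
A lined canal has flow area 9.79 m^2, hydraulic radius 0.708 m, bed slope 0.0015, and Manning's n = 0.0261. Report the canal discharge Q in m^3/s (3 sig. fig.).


Approach: apply Manning's equation, Q = (1/n)*A*R^(2/3)*S^(1/2).
Q = (1/0.0261) * 9.79 * 0.708^(2/3) * 0.0015^(1/2) = 11.5 m^3/s
Therefore the canal discharge Q = 11.5 m^3/s.


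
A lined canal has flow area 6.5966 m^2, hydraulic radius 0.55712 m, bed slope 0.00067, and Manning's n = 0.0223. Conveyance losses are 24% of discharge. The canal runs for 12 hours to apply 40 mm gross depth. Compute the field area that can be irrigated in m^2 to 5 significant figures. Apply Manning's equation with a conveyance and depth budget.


Approach: apply Manning's equation with a conveyance and depth budget, Q = (1/n)*A*R^(2/3)*S^(1/2); Q_field = Q*(1-loss); Area = Q_field*t/(d/1000).
Step 1 — canal discharge (Manning's equation):
  Q = (1/0.0223) * 6.5966 * 0.55712^(2/3) * 0.00067^(1/2) = 5.184241 m^3/s
Step 2 — delivered flow: Q_field = 5.184241*(1 - 24/100) = 3.940023 m^3/s
Step 3 — volume delivered: V = 3.940023 * 12*3600 = 170209.0 m^3
Step 4 — area served: A = V / (depth/1000) = 170209.0 / 0.04 = 4255200 m^2
Therefore the field area that can be irrigated = 4255200 m^2.


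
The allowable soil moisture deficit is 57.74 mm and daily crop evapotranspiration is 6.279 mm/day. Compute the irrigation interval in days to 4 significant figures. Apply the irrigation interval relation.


Approach: apply the irrigation interval relation, interval = SMD / ETc.
interval = 57.74 / 6.279 = 9.196 days
Therefore the irrigation interval = 9.196 days.


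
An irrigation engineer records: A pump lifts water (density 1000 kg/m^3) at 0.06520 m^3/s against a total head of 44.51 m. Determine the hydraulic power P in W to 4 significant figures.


Approach: apply the hydraulic power relation, P = rho*g*Q*H.
P = 1000 * 9.81 * 0.06520 * 44.51 = 28470 W
Therefore the hydraulic power P = 28470 W.


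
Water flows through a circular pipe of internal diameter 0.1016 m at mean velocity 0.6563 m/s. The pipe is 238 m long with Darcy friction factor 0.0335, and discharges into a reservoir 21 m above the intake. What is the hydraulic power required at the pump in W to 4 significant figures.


Approach: apply continuity + Darcy-Weisbach + hydraulic power, Q = A*v; hf = f*(L/D)*(v^2/(2g)); H = static + hf; P = rho*g*Q*H.
Step 1 — flow rate (continuity, Q = A*v):
  A = pi*(0.1016/2)^2 = 0.00810732 m^2
  Q = 0.00810732 * 0.6563 = 0.00532083 m^3/s
Step 2 — friction head loss (Darcy-Weisbach):
  hf = 0.0335 * (238/0.1016) * (0.6563^2 / (2*9.81))
  hf = 1.72280 m
Step 3 — total head: H = 21 + 1.72280 = 22.7228 m
Step 4 — hydraulic power (P = rho*g*Q*H):
  P = 1000 * 9.81 * 0.00532083 * 22.7228 = 1186 W
Therefore the hydraulic power required at the pump = 1186 W.


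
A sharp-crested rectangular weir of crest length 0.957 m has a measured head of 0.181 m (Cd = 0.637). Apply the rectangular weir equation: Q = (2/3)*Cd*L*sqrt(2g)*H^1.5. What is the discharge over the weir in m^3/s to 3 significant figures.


Q = (2/3)*0.637*0.957*sqrt(2*9.81)*0.181^1.5 = 0.139 m^3/s
Therefore the discharge over the weir = 0.139 m^3/s.


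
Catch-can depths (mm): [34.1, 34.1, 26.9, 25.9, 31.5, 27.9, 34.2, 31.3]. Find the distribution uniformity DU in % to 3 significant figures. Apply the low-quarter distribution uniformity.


Approach: apply the low-quarter distribution uniformity, DU = (mean of lowest quarter of readings / overall mean)*100.
sorted lowest 2 of 8: [25.9, 26.9] -> mean = 26.400 mm
overall mean = 30.738 mm
DU = (26.400/30.738)*100 = 85.9 %
Therefore the distribution uniformity DU = 85.9 %.


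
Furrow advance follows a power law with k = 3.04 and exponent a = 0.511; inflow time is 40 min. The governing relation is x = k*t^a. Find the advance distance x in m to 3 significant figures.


x = 3.04 * 40^0.511 = 20.0 m
Therefore the advance distance x = 20.0 m.


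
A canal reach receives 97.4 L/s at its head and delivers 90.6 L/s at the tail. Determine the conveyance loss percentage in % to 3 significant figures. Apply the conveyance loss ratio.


Approach: apply the conveyance loss ratio, loss% = ((Q_head - Q_tail)/Q_head)*100.
loss = ((97.4 - 90.6)/97.4)*100 = 6.98 %
Therefore the conveyance loss percentage = 6.98 %.


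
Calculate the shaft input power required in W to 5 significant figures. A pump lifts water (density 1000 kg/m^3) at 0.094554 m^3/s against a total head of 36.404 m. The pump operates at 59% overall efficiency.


Approach: apply hydraulic power then efficiency conversion, P = rho*g*Q*H; P_in = P/eta.
Step 1 — hydraulic power (P = rho*g*Q*H):
  P = 1000 * 9.81 * 0.094554 * 36.404 = 33767.43 W
Step 2 — input power: P_in = P/eta = 33767.43 / 0.59 = 57233 W
Therefore the shaft input power required = 57233 W.


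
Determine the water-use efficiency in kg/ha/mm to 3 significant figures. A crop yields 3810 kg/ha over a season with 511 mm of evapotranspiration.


Approach: apply the water-use efficiency ratio, WUE = yield/ET.
WUE = 3810 / 511 = 7.46 kg/ha/mm
Therefore the water-use efficiency = 7.46 kg/ha/mm.


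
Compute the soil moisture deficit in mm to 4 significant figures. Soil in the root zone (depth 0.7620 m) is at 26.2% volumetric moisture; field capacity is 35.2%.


Approach: apply the soil moisture deficit relation, SMD = (FC - theta)/100 * depth * 1000.
SMD = (35.2 - 26.2)/100 * 0.7620 * 1000 = 68.58 mm
Therefore the soil moisture deficit = 68.58 mm.


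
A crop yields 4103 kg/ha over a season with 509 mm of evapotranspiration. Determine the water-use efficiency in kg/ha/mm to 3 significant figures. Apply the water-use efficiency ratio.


Approach: apply the water-use efficiency ratio, WUE = yield/ET.
WUE = 4103 / 509 = 8.06 kg/ha/mm
Therefore the water-use efficiency = 8.06 kg/ha/mm.


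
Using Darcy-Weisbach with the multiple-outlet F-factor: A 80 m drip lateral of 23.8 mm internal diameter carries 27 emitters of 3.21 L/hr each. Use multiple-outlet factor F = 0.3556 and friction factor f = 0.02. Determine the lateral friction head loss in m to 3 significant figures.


Approach: apply Darcy-Weisbach with the multiple-outlet F-factor, Q = n*q/(3600*1000) m^3/s; v = Q/A; hf = F*f*(L/D)*(v^2/(2g)).
Q = 27*3.21/(3600*1000) = 2.4075e-05 m^3/s
A = pi*(23.8e-3/2)^2 = 4.4488e-04 m^2, so v = Q/A = 0.054116 m/s
hf = 0.3556*0.02*(80/0.0238)*(0.054116^2/(2*9.81)) = 0.00357 m
Therefore the lateral friction head loss = 0.00357 m.


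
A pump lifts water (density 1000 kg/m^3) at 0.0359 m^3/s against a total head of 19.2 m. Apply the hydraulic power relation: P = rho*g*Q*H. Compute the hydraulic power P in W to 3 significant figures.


P = 1000 * 9.81 * 0.0359 * 19.2 = 6760 W
Therefore the hydraulic power P = 6760 W.


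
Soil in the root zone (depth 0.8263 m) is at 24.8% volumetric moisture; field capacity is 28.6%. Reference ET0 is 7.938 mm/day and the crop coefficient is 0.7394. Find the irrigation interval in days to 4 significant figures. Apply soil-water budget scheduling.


Approach: apply soil-water budget scheduling, SMD = (FC-theta)/100*depth*1000; ETc = ET0*Kc; interval = SMD/ETc.
Step 1 — soil moisture deficit:
  SMD = (28.6 - 24.8)/100 * 0.8263 * 1000 = 31.3994 mm
Step 2 — daily crop ET (ETc = ET0*Kc):
  ETc = 7.938 * 0.7394 = 5.86936 mm/day
Step 3 — irrigation interval (SMD/ETc):
  interval = 31.3994 / 5.86936 = 5.350 days
Therefore the irrigation interval = 5.350 days.


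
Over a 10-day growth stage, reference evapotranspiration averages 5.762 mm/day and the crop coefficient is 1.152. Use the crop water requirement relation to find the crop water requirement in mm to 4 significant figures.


Approach: apply the crop water requirement relation, CWR = ET0 * Kc * days.
CWR = 5.762 * 1.152 * 10 = 66.38 mm
Therefore the crop water requirement = 66.38 mm.


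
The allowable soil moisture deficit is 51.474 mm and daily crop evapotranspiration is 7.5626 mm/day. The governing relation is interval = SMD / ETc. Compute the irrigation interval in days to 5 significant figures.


interval = 51.474 / 7.5626 = 6.8064 days
Therefore the irrigation interval = 6.8064 days.


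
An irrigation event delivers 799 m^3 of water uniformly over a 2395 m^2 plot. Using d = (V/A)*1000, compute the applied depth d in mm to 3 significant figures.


d = (799 / 2395) * 1000 = 334 mm
Therefore the applied depth d = 334 mm.


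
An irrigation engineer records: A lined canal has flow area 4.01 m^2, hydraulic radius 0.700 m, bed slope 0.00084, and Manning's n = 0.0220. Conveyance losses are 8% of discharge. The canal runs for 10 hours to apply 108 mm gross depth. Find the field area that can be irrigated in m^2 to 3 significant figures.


Approach: apply Manning's equation with a conveyance and depth budget, Q = (1/n)*A*R^(2/3)*S^(1/2); Q_field = Q*(1-loss); Area = Q_field*t/(d/1000).
Step 1 — canal discharge (Manning's equation):
  Q = (1/0.0220) * 4.01 * 0.700^(2/3) * 0.00084^(1/2) = 4.1648 m^3/s
Step 2 — delivered flow: Q_field = 4.1648*(1 - 8/100) = 3.8316 m^3/s
Step 3 — volume delivered: V = 3.8316 * 10*3600 = 137940 m^3
Step 4 — area served: A = V / (depth/1000) = 137940 / 0.108 = 1280000 m^2
Therefore the field area that can be irrigated = 1280000 m^2.


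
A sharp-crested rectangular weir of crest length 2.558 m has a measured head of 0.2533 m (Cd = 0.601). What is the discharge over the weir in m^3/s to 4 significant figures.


Approach: apply the rectangular weir equation, Q = (2/3)*Cd*L*sqrt(2g)*H^1.5.
Q = (2/3)*0.601*2.558*sqrt(2*9.81)*0.2533^1.5 = 0.5787 m^3/s
Therefore the discharge over the weir = 0.5787 m^3/s.


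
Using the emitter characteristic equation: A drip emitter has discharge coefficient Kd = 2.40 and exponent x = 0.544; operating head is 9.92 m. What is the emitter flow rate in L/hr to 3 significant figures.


Approach: apply the emitter characteristic equation, q = Kd * h^x.
q = 2.40 * 9.92^0.544 = 8.36 L/hr
Therefore the emitter flow rate = 8.36 L/hr.


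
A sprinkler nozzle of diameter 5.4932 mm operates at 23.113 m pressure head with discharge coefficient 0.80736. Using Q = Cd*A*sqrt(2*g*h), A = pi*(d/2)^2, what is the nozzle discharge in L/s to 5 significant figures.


A = pi*(5.4932e-3/2)^2 = 2.369958e-05 m^2
Q = 0.80736 * 2.369958e-05 * sqrt(2*9.81*23.113) * 1000 = 0.40746 L/s
Therefore the nozzle discharge = 0.40746 L/s.


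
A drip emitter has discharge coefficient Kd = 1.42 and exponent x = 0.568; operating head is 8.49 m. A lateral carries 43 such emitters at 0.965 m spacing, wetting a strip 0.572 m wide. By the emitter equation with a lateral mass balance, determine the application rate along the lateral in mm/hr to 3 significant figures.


Approach: apply the emitter equation with a lateral mass balance, q = Kd*h^x; Q = n*q; rate = Q/(n*spacing*width).
Step 1 — single emitter flow (q = Kd*h^x):
  q = 1.42 * 8.49^0.568 = 4.7853 L/hr
Step 2 — total lateral flow: Q = 43 * 4.7853 = 205.77 L/hr
Step 3 — wetted area: A = 43 * 0.965 * 0.572 = 23.735 m^2
Step 4 — application rate: Q/A = 205.77/23.735 = 8.67 mm/hr
Therefore the application rate along the lateral = 8.67 mm/hr.


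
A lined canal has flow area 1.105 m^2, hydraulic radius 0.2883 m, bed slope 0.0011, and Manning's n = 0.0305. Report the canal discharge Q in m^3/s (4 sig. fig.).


Approach: apply Manning's equation, Q = (1/n)*A*R^(2/3)*S^(1/2).
Q = (1/0.0305) * 1.105 * 0.2883^(2/3) * 0.0011^(1/2) = 0.5244 m^3/s
Therefore the canal discharge Q = 0.5244 m^3/s.


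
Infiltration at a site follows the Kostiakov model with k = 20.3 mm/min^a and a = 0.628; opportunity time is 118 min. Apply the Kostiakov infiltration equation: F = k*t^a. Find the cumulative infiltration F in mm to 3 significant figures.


F = 20.3 * 118^0.628 = 406 mm
Therefore the cumulative infiltration F = 406 mm.


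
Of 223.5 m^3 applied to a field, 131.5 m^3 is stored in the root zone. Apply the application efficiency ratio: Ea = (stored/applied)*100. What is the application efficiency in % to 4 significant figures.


Ea = (131.5/223.5)*100 = 58.84 %
Therefore the application efficiency = 58.84 %.


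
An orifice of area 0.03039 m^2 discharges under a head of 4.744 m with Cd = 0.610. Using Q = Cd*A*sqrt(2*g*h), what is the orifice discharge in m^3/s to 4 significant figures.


Q = 0.610 * 0.03039 * sqrt(2*9.81*4.744) = 0.1788 m^3/s
Therefore the orifice discharge = 0.1788 m^3/s.


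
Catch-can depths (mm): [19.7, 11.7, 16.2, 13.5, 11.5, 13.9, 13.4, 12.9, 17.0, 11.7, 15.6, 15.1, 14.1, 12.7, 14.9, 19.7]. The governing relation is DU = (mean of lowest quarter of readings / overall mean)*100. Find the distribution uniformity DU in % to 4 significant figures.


sorted lowest 4 of 16: [11.5, 11.7, 11.7, 12.7] -> mean = 11.9000 mm
overall mean = 14.6000 mm
DU = (11.9000/14.6000)*100 = 81.51 %
Therefore the distribution uniformity DU = 81.51 %.


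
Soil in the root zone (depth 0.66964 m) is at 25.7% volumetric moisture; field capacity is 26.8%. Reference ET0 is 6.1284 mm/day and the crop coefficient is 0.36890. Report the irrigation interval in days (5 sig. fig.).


Approach: apply soil-water budget scheduling, SMD = (FC-theta)/100*depth*1000; ETc = ET0*Kc; interval = SMD/ETc.
Step 1 — soil moisture deficit:
  SMD = (26.8 - 25.7)/100 * 0.66964 * 1000 = 7.366040 mm
Step 2 — daily crop ET (ETc = ET0*Kc):
  ETc = 6.1284 * 0.36890 = 2.260767 mm/day
Step 3 — irrigation interval (SMD/ETc):
  interval = 7.366040 / 2.260767 = 3.2582 days
Therefore the irrigation interval = 3.2582 days.


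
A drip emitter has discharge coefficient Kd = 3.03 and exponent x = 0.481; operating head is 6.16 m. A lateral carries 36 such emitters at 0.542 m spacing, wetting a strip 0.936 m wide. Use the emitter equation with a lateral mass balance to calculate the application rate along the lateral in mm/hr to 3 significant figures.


Approach: apply the emitter equation with a lateral mass balance, q = Kd*h^x; Q = n*q; rate = Q/(n*spacing*width).
Step 1 — single emitter flow (q = Kd*h^x):
  q = 3.03 * 6.16^0.481 = 7.2649 L/hr
Step 2 — total lateral flow: Q = 36 * 7.2649 = 261.54 L/hr
Step 3 — wetted area: A = 36 * 0.542 * 0.936 = 18.263 m^2
Step 4 — application rate: Q/A = 261.54/18.263 = 14.3 mm/hr
Therefore the application rate along the lateral = 14.3 mm/hr.


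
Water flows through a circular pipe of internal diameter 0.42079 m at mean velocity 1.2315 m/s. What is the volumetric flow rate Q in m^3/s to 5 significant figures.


Approach: apply the continuity equation for pipe flow, Q = A * v with A = pi*(D/2)^2.
A = pi*(0.42079/2)^2 = 0.1390659 m^2
Q = 0.1390659 * 1.2315 = 0.17126 m^3/s
Therefore the volumetric flow rate Q = 0.17126 m^3/s.


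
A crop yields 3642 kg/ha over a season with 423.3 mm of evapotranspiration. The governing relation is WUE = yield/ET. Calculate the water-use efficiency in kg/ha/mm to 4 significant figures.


WUE = 3642 / 423.3 = 8.604 kg/ha/mm
Therefore the water-use efficiency = 8.604 kg/ha/mm.


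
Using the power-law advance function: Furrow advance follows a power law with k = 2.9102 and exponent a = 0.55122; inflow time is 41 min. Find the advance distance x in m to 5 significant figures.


Approach: apply the power-law advance function, x = k*t^a.
x = 2.9102 * 41^0.55122 = 22.538 m
Therefore the advance distance x = 22.538 m.


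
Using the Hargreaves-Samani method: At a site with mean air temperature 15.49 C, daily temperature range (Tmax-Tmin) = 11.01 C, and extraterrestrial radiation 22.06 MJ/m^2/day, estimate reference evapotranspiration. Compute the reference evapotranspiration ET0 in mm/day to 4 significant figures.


Approach: apply the Hargreaves-Samani method, ET0 = 0.0023*(Tmean+17.8)*sqrt(Tmax-Tmin)*0.408*Ra.
ET0 = 0.0023*(15.49+17.8)*sqrt(11.01)*0.408*22.06 = 2.287 mm/day
Therefore the reference evapotranspiration ET0 = 2.287 mm/day.


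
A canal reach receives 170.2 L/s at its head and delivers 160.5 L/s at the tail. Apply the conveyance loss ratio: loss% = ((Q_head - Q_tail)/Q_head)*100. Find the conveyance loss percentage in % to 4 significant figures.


loss = ((170.2 - 160.5)/170.2)*100 = 5.699 %
Therefore the conveyance loss percentage = 5.699 %.


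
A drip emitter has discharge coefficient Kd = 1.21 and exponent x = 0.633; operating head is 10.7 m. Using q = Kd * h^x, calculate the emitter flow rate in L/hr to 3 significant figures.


q = 1.21 * 10.7^0.633 = 5.42 L/hr
Therefore the emitter flow rate = 5.42 L/hr.


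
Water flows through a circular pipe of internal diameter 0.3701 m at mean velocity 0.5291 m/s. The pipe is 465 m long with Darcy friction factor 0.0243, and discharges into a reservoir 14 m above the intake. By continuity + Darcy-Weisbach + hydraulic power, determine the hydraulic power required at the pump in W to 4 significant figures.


Approach: apply continuity + Darcy-Weisbach + hydraulic power, Q = A*v; hf = f*(L/D)*(v^2/(2g)); H = static + hf; P = rho*g*Q*H.
Step 1 — flow rate (continuity, Q = A*v):
  A = pi*(0.3701/2)^2 = 0.107579 m^2
  Q = 0.107579 * 0.5291 = 0.0569201 m^3/s
Step 2 — friction head loss (Darcy-Weisbach):
  hf = 0.0243 * (465/0.3701) * (0.5291^2 / (2*9.81))
  hf = 0.435629 m
Step 3 — total head: H = 14 + 0.435629 = 14.4356 m
Step 4 — hydraulic power (P = rho*g*Q*H):
  P = 1000 * 9.81 * 0.0569201 * 14.4356 = 8061 W
Therefore the hydraulic power required at the pump = 8061 W.


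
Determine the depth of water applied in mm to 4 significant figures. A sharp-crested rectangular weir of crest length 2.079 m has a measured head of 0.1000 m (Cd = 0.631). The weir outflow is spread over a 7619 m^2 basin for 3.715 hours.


Approach: apply the rectangular weir equation with a volume-to-depth conversion, Q = (2/3)*Cd*L*sqrt(2g)*H^1.5; d = Q*t/A * 1000.
Step 1 — weir discharge:
  Q = (2/3)*0.631*2.079*sqrt(2*9.81)*0.1000^1.5 = 0.122502 m^3/s
Step 2 — volume: V = 0.122502 * 3.715*3600 = 1638.34 m^3
Step 3 — depth: d = V/A * 1000 = 1638.34/7619 * 1000 = 215.0 mm
Therefore the depth of water applied = 215.0 mm.


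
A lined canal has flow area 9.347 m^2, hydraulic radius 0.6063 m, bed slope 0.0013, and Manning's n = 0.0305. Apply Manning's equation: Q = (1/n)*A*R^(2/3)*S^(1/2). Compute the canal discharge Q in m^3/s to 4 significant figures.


Q = (1/0.0305) * 9.347 * 0.6063^(2/3) * 0.0013^(1/2) = 7.915 m^3/s
Therefore the canal discharge Q = 7.915 m^3/s.


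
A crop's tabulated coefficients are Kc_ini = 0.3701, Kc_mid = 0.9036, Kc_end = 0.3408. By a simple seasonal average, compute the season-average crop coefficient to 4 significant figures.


Approach: apply a simple seasonal average, Kc_avg = (Kc_ini + Kc_mid + Kc_end)/3.
Kc_avg = (0.3701 + 0.9036 + 0.3408)/3 = 0.5382
Therefore the season-average crop coefficient = 0.5382.


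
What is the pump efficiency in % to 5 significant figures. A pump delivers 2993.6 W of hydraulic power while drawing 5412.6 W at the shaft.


Approach: apply the efficiency ratio, eta = (P_out/P_in)*100.
eta = (2993.6 / 5412.6) * 100 = 55.308 %
Therefore the pump efficiency = 55.308 %.


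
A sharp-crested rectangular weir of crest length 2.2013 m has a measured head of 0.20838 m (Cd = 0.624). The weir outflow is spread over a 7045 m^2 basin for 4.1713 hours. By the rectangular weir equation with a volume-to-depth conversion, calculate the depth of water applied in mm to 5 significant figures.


Approach: apply the rectangular weir equation with a volume-to-depth conversion, Q = (2/3)*Cd*L*sqrt(2g)*H^1.5; d = Q*t/A * 1000.
Step 1 — weir discharge:
  Q = (2/3)*0.624*2.2013*sqrt(2*9.81)*0.20838^1.5 = 0.3858390 m^3/s
Step 2 — volume: V = 0.3858390 * 4.1713*3600 = 5794.021 m^3
Step 3 — depth: d = V/A * 1000 = 5794.021/7045 * 1000 = 822.43 mm
Therefore the depth of water applied = 822.43 mm.


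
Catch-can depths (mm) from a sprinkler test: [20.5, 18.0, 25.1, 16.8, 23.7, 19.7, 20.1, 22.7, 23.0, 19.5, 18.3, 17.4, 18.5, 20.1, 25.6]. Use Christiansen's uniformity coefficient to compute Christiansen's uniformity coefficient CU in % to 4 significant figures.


Approach: apply Christiansen's uniformity coefficient, CU = (1 - mean_abs_deviation/mean)*100.
mean = 20.6000 mm
mean |d_i - mean| = 2.28000 mm
CU = (1 - 2.28000/20.6000)*100 = 88.93 %
Therefore Christiansen's uniformity coefficient CU = 88.93 %.


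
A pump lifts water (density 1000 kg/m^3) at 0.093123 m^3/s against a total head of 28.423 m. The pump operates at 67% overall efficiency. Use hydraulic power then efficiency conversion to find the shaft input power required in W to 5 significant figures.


Approach: apply hydraulic power then efficiency conversion, P = rho*g*Q*H; P_in = P/eta.
Step 1 — hydraulic power (P = rho*g*Q*H):
  P = 1000 * 9.81 * 0.093123 * 28.423 = 25965.45 W
Step 2 — input power: P_in = P/eta = 25965.45 / 0.67 = 38754 W
Therefore the shaft input power required = 38754 W.


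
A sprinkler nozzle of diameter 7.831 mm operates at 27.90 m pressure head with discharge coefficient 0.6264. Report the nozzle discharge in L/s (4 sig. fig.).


Approach: apply the orifice equation, Q = Cd*A*sqrt(2*g*h), A = pi*(d/2)^2.
A = pi*(7.831e-3/2)^2 = 4.81642e-05 m^2
Q = 0.6264 * 4.81642e-05 * sqrt(2*9.81*27.90) * 1000 = 0.7059 L/s
Therefore the nozzle discharge = 0.7059 L/s.


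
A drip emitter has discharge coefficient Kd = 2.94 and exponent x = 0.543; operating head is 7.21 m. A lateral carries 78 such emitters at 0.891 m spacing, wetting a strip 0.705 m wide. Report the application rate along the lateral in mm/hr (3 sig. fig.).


Approach: apply the emitter equation with a lateral mass balance, q = Kd*h^x; Q = n*q; rate = Q/(n*spacing*width).
Step 1 — single emitter flow (q = Kd*h^x):
  q = 2.94 * 7.21^0.543 = 8.5942 L/hr
Step 2 — total lateral flow: Q = 78 * 8.5942 = 670.35 L/hr
Step 3 — wetted area: A = 78 * 0.891 * 0.705 = 48.996 m^2
Step 4 — application rate: Q/A = 670.35/48.996 = 13.7 mm/hr
Therefore the application rate along the lateral = 13.7 mm/hr.


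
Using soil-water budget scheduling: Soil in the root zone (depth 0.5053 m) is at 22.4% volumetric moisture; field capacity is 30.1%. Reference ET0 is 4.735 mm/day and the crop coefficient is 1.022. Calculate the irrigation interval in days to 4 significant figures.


Approach: apply soil-water budget scheduling, SMD = (FC-theta)/100*depth*1000; ETc = ET0*Kc; interval = SMD/ETc.
Step 1 — soil moisture deficit:
  SMD = (30.1 - 22.4)/100 * 0.5053 * 1000 = 38.9081 mm
Step 2 — daily crop ET (ETc = ET0*Kc):
  ETc = 4.735 * 1.022 = 4.83917 mm/day
Step 3 — irrigation interval (SMD/ETc):
  interval = 38.9081 / 4.83917 = 8.040 days
Therefore the irrigation interval = 8.040 days.


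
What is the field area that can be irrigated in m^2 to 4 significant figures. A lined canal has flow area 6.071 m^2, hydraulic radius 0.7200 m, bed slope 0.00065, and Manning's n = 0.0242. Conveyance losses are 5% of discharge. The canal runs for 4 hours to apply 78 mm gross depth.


Approach: apply Manning's equation with a conveyance and depth budget, Q = (1/n)*A*R^(2/3)*S^(1/2); Q_field = Q*(1-loss); Area = Q_field*t/(d/1000).
Step 1 — canal discharge (Manning's equation):
  Q = (1/0.0242) * 6.071 * 0.7200^(2/3) * 0.00065^(1/2) = 5.13795 m^3/s
Step 2 — delivered flow: Q_field = 5.13795*(1 - 5/100) = 4.88105 m^3/s
Step 3 — volume delivered: V = 4.88105 * 4*3600 = 70287.2 m^3
Step 4 — area served: A = V / (depth/1000) = 70287.2 / 0.078 = 901100 m^2
Therefore the field area that can be irrigated = 901100 m^2.


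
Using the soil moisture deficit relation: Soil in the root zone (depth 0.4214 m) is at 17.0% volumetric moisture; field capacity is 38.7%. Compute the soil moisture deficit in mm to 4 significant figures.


Approach: apply the soil moisture deficit relation, SMD = (FC - theta)/100 * depth * 1000.
SMD = (38.7 - 17.0)/100 * 0.4214 * 1000 = 91.44 mm
Therefore the soil moisture deficit = 91.44 mm.


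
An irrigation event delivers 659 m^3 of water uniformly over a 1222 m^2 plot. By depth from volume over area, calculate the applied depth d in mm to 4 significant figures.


Approach: apply depth from volume over area, d = (V/A)*1000.
d = (659 / 1222) * 1000 = 539.3 mm
Therefore the applied depth d = 539.3 mm.


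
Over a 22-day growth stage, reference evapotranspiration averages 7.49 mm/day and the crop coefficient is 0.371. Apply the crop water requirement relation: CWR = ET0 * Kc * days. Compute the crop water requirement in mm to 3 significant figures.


CWR = 7.49 * 0.371 * 22 = 61.1 mm
Therefore the crop water requirement = 61.1 mm.


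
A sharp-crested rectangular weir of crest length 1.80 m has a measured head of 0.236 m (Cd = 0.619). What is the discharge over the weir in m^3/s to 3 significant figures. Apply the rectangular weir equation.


Approach: apply the rectangular weir equation, Q = (2/3)*Cd*L*sqrt(2g)*H^1.5.
Q = (2/3)*0.619*1.80*sqrt(2*9.81)*0.236^1.5 = 0.377 m^3/s
Therefore the discharge over the weir = 0.377 m^3/s.
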